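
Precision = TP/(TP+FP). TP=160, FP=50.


Precision = TP/(TP+FP)
= 160/(160+50)
= 160/210 = 76.19%

76.19%


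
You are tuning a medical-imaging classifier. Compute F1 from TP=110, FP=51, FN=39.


Precision = 110/161 = 0.6832
Recall = 110/149 = 0.7383
F1 = 2·P·R/(P+R) = 2·TP/(2·TP+FP+FN) = 220/(220+51+39) = 220/310 = 0.7097

0.7097


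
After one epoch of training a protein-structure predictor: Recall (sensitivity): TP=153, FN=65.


Recall = TP/(TP+FN)
= 153/(153+65)
= 153/218 = 70.18%

70.18%


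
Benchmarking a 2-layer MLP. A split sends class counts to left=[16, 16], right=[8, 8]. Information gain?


Parent = [24, 24], H_parent = 1
H_left = 1 (n=32), H_right = 1 (n=16)
H_children = (32/48)·1 + (16/48)·1 = 1
IG = 1 - 1 = 0.0

0.0


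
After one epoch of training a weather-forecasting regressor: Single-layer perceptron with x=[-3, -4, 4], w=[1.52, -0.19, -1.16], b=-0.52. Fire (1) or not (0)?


z = (-3)·(1.52) + (-4)·(-0.19) + (4)·(-1.16) - 0.52
  = -8.96
step(z) = 0 (z<0)

0


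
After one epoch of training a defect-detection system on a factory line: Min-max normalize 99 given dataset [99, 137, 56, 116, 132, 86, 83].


min=56, max=137
(99-56)/(137-56) = 43/81 = 0.5309

0.5309


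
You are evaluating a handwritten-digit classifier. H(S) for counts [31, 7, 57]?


Probabilities: [31/95, 7/95, 57/95] ≈ [0.3263, 0.0737, 0.6]
H = -((31/95)·log₂(31/95) + (7/95)·log₂(7/95) + (57/95)·log₂(57/95))
  = 1.2466 bits

1.2466 bits


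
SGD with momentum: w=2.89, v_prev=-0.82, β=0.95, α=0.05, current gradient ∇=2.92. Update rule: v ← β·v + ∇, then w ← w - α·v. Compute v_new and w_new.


v_new = 0.95·-0.82 + 2.92 = -0.779 + 2.92 = 2.141
w_new = 2.89 - 0.05·2.141 = 2.89 - 0.10705 = 2.78295

v_new=2.141, w_new=2.78295


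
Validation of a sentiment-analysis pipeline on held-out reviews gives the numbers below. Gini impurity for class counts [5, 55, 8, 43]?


Probabilities: [5/111, 55/111, 8/111, 43/111] ≈ [0.045, 0.4955, 0.0721, 0.3874]
Σpᵢ² = (25 + 3025 + 64 + 1849)/111² = 4963/12321
Gini = 1 - Σpᵢ² = 1 - 4963/12321 = 0.5972

0.5972


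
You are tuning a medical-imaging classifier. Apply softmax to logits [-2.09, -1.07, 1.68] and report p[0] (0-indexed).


Exponentials: e^-2.09=0.1237, e^-1.07=0.343, e^1.68=5.3656
Sum = 5.8323
Softmax = [0.0212, 0.0588, 0.92]
p[0] = 0.1237/5.8323 = 0.0212

0.0212


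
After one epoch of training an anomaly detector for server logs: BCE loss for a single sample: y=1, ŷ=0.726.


BCE = -[y·ln(p) + (1-y)·ln(1-p)]
= -1·ln(0.726) - 0
= -ln(0.726) = 0.3202

0.3202


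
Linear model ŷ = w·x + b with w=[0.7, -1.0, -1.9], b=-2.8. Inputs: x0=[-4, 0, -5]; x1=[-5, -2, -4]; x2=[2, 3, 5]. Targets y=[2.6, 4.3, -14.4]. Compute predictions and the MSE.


ŷ0 = (0.7)·(-4) + (-1.0)·(0) + (-1.9)·(-5) - 2.8 = 3.9
ŷ1 = (0.7)·(-5) + (-1.0)·(-2) + (-1.9)·(-4) - 2.8 = 3.3
ŷ2 = (0.7)·(2) + (-1.0)·(3) + (-1.9)·(5) - 2.8 = -13.9
errors² = [1.69, 1.0, 0.25]
MSE = 2.9400/3 = 0.98

0.98


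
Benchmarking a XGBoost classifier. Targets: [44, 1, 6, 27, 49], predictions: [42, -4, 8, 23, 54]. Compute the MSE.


Squared errors: (44-42)²=4, (1+ 4)²=25, (6-8)²=4, (27-23)²=16, (49-54)²=25
Sum = 74
MSE = 74/5 = 74/5

74/5


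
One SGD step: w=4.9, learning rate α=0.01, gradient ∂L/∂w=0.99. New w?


w_new = w - α·∇
= 4.9 - 0.01·0.99
= 4.9 - 0.0099
= 4.8901

4.8901


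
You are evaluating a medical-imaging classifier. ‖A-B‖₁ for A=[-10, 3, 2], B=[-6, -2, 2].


d = |-10+ 6| + |3+ 2| + |2-2|
  = 4 + 5 + 0
  = 9

9


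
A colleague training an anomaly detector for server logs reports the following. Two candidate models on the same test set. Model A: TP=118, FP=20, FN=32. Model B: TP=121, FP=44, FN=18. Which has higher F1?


Model A: P=118/138=0.8551, R=118/150=0.7867, F1=2PR/(P+R)=2TP/(2TP+FP+FN)=236/288=0.8194
Model B: P=121/165=0.7333, R=121/139=0.8705, F1=2PR/(P+R)=2TP/(2TP+FP+FN)=242/304=0.7961
0.8194 > 0.7961 → Model A

Model A


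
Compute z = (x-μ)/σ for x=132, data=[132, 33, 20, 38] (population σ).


μ = 55.75, σ = 44.5105
z = (132 - 55.75)/44.5105 = 1.7131

1.7131


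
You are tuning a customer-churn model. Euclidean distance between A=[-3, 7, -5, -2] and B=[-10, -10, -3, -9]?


d = √((-3+ 10)² + (7+ 10)² + (-5+ 3)² + (-2+ 9)²)
  = √(49 + 289 + 4 + 49)
  = √391 = 19.7737

19.7737


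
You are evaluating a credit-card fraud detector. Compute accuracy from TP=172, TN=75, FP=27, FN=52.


Accuracy = (TP+TN)/(TP+TN+FP+FN)
= (172+75)/(326)
= 247/326 = 75.77%

75.77%


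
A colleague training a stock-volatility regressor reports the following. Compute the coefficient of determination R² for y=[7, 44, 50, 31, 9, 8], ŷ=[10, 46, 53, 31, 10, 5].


ȳ = 24.8333
SS_res = Σ(y-ŷ)² = 32
SS_tot = Σ(y-ȳ)² = 1890.83
R² = 1 - SS_res/SS_tot = 1 - 0.0169 = 0.9831

0.9831


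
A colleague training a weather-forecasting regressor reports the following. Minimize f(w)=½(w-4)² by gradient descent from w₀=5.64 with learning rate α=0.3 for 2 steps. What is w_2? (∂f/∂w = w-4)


step 1: grad = 5.64-4 = 1.64; w = 5.64 - 0.3·(1.64) = 5.148
step 2: grad = 5.148-4 = 1.148; w = 5.148 - 0.3·(1.148) = 4.8036

4.8036


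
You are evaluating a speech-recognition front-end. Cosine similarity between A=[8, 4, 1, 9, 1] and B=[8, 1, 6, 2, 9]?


A·B = 8·8 + 4·1 + 1·6 + 9·2 + 1·9 = 101
‖A‖ = √163 = 12.7671, ‖B‖ = √186 = 13.6382
cos = 101/(√163·√186) = 101/√30318 = 0.5801

0.5801


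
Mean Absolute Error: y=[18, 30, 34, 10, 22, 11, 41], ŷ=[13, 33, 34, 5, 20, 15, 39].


Absolute errors: |18-13|=5, |30-33|=3, |34-34|=0, |10-5|=5, |22-20|=2, |11-15|=4, |41-39|=2
Sum = 21
MAE = 21/7 = 3

3


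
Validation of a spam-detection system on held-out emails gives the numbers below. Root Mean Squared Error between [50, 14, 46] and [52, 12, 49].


MSE = 17/3 = 5.6667
RMSE = √(17/3) = 2.3805

2.3805


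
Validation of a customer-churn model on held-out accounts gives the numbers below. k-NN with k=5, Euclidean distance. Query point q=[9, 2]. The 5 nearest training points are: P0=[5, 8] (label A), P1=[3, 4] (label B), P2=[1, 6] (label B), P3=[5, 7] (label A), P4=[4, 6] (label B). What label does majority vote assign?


d(q,P0) = 7.2111  (label A)
d(q,P1) = 6.3246  (label B)
d(q,P2) = 8.9443  (label B)
d(q,P3) = 6.4031  (label A)
d(q,P4) = 6.4031  (label B)
Votes: A=2, B=3
Majority → B

B


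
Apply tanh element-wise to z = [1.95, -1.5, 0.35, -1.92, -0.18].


tanh(1.95) = 0.9603
tanh(-1.5) = -0.9051
tanh(0.35) = 0.3364
tanh(-1.92) = -0.9579
tanh(-0.18) = -0.1781
result = [0.9603, -0.9051, 0.3364, -0.9579, -0.1781]

[0.9603, -0.9051, 0.3364, -0.9579, -0.1781]


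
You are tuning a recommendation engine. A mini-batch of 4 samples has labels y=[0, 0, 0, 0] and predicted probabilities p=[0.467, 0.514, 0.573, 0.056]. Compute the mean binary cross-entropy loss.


L[0] = -ln(1-0.467) = -ln(0.533) = 0.6292
L[1] = -ln(1-0.514) = -ln(0.486) = 0.7215
L[2] = -ln(1-0.573) = -ln(0.427) = 0.851
L[3] = -ln(1-0.056) = -ln(0.944) = 0.0576
mean = (0.6292 + 0.7215 + 0.851 + 0.0576)/4 = 0.5648

0.5648


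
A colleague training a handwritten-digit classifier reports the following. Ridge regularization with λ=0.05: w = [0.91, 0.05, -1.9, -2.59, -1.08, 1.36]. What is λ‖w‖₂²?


‖w‖₂² = (0.91)² + (0.05)² + (-1.9)² + (-2.59)² + (-1.08)² + (1.36)²
     = 0.8281 + 0.0025 + 3.61 + 6.7081 + 1.1664 + 1.8496
     = 14.1647
λ·‖w‖₂² = 0.05·14.1647 = 0.708235

0.708235


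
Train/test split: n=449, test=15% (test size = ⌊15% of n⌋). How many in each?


Test = ⌊449·15/100⌋ = 67
Train = 449 - 67 = 382

Train: 382, Test: 67


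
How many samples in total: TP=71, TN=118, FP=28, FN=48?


Total = TP + TN + FP + FN
= 71 + 118 + 28 + 48
= 265
(Predicted positive: 99, predicted negative: 166)

265


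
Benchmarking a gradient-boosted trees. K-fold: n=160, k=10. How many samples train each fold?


Fold size = 160/10 = 16
Training per fold = 160 - 16 = 144

144


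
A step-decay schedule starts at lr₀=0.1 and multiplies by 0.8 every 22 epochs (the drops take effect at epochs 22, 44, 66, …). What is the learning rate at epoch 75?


n_drops = ⌊75/22⌋ = 3
lr = 0.1·0.8^3 = 0.1·0.512 = 0.0512

0.0512


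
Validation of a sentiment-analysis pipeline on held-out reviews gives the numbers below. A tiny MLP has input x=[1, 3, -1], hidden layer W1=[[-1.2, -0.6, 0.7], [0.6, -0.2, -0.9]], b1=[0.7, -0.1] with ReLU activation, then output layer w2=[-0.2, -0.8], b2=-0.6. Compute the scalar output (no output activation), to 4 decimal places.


z1[0] = (-1.2)·(1) + (-0.6)·(3) + (0.7)·(-1) + 0.7 = -3.0
z1[1] = (0.6)·(1) + (-0.2)·(3) + (-0.9)·(-1) - 0.1 = 0.8
h = ReLU(z1) = [0.0, 0.8]
output = (-0.2)·(0.0) + (-0.8)·(0.8) - 0.6 = -1.24

-1.24


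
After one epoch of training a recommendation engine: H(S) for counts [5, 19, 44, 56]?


Probabilities: [5/124, 19/124, 44/124, 56/124] ≈ [0.0403, 0.1532, 0.3548, 0.4516]
H = -((5/124)·log₂(5/124) + (19/124)·log₂(19/124) + (44/124)·log₂(44/124) + (56/124)·log₂(56/124))
  = 1.6498 bits

1.6498 bits


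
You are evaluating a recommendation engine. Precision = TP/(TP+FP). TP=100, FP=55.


Precision = TP/(TP+FP)
= 100/(100+55)
= 100/155 = 64.52%

64.52%


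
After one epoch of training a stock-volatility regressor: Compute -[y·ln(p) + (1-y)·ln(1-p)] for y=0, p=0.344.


BCE = -[y·ln(p) + (1-y)·ln(1-p)]
= -0 - 1·ln(1-0.344)
= -ln(0.656) = 0.4216

0.4216


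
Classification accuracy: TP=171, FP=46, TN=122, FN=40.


Accuracy = (TP+TN)/(TP+TN+FP+FN)
= (171+122)/(379)
= 293/379 = 77.31%

77.31%


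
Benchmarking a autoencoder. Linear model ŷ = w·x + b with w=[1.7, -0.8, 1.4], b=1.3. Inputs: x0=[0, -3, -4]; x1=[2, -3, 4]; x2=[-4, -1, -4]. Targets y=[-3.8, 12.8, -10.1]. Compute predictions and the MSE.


ŷ0 = (1.7)·(0) + (-0.8)·(-3) + (1.4)·(-4) + 1.3 = -1.9
ŷ1 = (1.7)·(2) + (-0.8)·(-3) + (1.4)·(4) + 1.3 = 12.7
ŷ2 = (1.7)·(-4) + (-0.8)·(-1) + (1.4)·(-4) + 1.3 = -10.3
errors² = [3.61, 0.01, 0.04]
MSE = 3.6600/3 = 1.22

1.22


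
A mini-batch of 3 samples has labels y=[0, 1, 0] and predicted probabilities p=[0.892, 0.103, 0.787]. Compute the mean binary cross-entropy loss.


L[0] = -ln(1-0.892) = -ln(0.108) = 2.2256
L[1] = -ln(0.103) = 2.273
L[2] = -ln(1-0.787) = -ln(0.213) = 1.5465
mean = (2.2256 + 2.273 + 1.5465)/3 = 2.015

2.015


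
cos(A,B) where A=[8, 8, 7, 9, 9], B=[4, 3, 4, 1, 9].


A·B = 8·4 + 8·3 + 7·4 + 9·1 + 9·9 = 174
‖A‖ = √339 = 18.412, ‖B‖ = √123 = 11.0905
cos = 174/(√339·√123) = 174/√41697 = 0.8521

0.8521


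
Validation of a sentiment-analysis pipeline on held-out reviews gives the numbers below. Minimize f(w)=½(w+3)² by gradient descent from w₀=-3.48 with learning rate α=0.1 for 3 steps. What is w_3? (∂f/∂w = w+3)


step 1: grad = -3.48+3 = -0.48; w = -3.48 - 0.1·(-0.48) = -3.432
step 2: grad = -3.432+3 = -0.432; w = -3.432 - 0.1·(-0.432) = -3.3888
step 3: grad = -3.3888+3 = -0.3888; w = -3.3888 - 0.1·(-0.3888) = -3.34992

-3.34992


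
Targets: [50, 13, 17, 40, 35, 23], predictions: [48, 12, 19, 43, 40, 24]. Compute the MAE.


Absolute errors: |50-48|=2, |13-12|=1, |17-19|=2, |40-43|=3, |35-40|=5, |23-24|=1
Sum = 14
MAE = 14/6 = 7/3

7/3


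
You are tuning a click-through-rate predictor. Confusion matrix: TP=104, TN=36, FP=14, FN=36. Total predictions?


Total = TP + TN + FP + FN
= 104 + 36 + 14 + 36
= 190
(Predicted positive: 118, predicted negative: 72)

190


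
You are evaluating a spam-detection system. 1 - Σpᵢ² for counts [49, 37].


Probabilities: [49/86, 37/86] ≈ [0.5698, 0.4302]
Σpᵢ² = (2401 + 1369)/86² = 3770/7396
Gini = 1 - Σpᵢ² = 1 - 3770/7396 = 0.4903

0.4903


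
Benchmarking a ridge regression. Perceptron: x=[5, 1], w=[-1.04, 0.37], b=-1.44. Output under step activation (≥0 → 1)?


z = (5)·(-1.04) + (1)·(0.37) - 1.44
  = -6.27
step(z) = 0 (z<0)

0


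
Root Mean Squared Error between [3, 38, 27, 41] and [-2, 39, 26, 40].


MSE = 28/4 = 7
RMSE = √(28/4) = 2.6458

2.6458


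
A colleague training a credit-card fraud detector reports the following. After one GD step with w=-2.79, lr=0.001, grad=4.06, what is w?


w_new = w - α·∇
= -2.79 - 0.001·4.06
= -2.79 - 0.00406
= -2.79406

-2.79406


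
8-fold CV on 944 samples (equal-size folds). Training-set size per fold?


Fold size = 944/8 = 118
Training per fold = 944 - 118 = 826

826


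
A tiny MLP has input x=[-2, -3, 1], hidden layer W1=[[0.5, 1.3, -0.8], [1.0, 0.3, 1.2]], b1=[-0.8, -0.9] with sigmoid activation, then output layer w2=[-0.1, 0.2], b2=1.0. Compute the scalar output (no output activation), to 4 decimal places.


z1[0] = (0.5)·(-2) + (1.3)·(-3) + (-0.8)·(1) - 0.8 = -6.5
z1[1] = (1.0)·(-2) + (0.3)·(-3) + (1.2)·(1) - 0.9 = -2.6
h = sigmoid(z1) = [0.0015, 0.0691]
output = (-0.1)·(0.0015) + (0.2)·(0.0691) + 1.0 = 1.0137

1.0137


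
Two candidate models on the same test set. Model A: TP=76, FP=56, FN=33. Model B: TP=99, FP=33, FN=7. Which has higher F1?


Model A: P=76/132=0.5758, R=76/109=0.6972, F1=2PR/(P+R)=2TP/(2TP+FP+FN)=152/241=0.6307
Model B: P=99/132=0.75, R=99/106=0.934, F1=2PR/(P+R)=2TP/(2TP+FP+FN)=198/238=0.8319
0.6307 < 0.8319 → Model B

Model B


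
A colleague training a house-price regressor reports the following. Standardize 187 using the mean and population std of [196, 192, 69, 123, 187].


μ = 153.4, σ = 49.9624
z = (187 - 153.4)/49.9624 = 0.6725

0.6725


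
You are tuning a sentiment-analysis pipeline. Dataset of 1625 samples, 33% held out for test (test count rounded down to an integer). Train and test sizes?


Test = ⌊1625·33/100⌋ = 536
Train = 1625 - 536 = 1089

Train: 1089, Test: 536


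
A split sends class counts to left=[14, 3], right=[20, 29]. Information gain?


Parent = [34, 32], H_parent = 0.9993
H_left = 0.6723 (n=17), H_right = 0.9755 (n=49)
H_children = (17/66)·0.6723 + (49/66)·0.9755 = 0.8974
IG = 0.9993 - 0.8974 = 0.1019

0.1019


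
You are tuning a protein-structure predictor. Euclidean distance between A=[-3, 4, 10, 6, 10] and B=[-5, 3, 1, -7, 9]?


d = √((-3+ 5)² + (4-3)² + (10-1)² + (6+ 7)² + (10-9)²)
  = √(4 + 1 + 81 + 169 + 1)
  = √256 = 16.0

16.0


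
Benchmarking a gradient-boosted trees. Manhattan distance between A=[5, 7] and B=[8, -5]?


d = |5-8| + |7+ 5|
  = 3 + 12
  = 15

15


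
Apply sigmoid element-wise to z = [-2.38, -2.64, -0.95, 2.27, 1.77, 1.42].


σ(-2.38) = 1/(1+e^2.38) = 0.0847
σ(-2.64) = 1/(1+e^2.64) = 0.0666
σ(-0.95) = 1/(1+e^0.95) = 0.2789
σ(2.27) = 1/(1+e^-2.27) = 0.9064
σ(1.77) = 1/(1+e^-1.77) = 0.8545
σ(1.42) = 1/(1+e^-1.42) = 0.8053
result = [0.0847, 0.0666, 0.2789, 0.9064, 0.8545, 0.8053]

[0.0847, 0.0666, 0.2789, 0.9064, 0.8545, 0.8053]


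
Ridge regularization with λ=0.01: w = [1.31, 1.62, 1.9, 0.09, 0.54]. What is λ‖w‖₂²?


‖w‖₂² = (1.31)² + (1.62)² + (1.9)² + (0.09)² + (0.54)²
     = 1.7161 + 2.6244 + 3.61 + 0.0081 + 0.2916
     = 8.2502
λ·‖w‖₂² = 0.01·8.2502 = 0.082502

0.082502


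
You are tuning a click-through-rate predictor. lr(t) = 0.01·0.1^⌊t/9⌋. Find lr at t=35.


n_drops = ⌊35/9⌋ = 3
lr = 0.01·0.1^3 = 0.01·0.001 = 0.00001

0.00001


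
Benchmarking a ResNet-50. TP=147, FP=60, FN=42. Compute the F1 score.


Precision = 147/207 = 0.7101
Recall = 147/189 = 0.7778
F1 = 2·P·R/(P+R) = 2·TP/(2·TP+FP+FN) = 294/(294+60+42) = 294/396 = 0.7424

0.7424


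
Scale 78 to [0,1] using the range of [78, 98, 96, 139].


min=78, max=139
(78-78)/(139-78) = 0/61 = 0.0

0.0


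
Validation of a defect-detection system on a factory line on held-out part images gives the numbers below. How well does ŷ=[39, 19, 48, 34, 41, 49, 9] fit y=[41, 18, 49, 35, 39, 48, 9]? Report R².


ȳ = 34.1429
SS_res = Σ(y-ŷ)² = 12
SS_tot = Σ(y-ȳ)² = 1376.86
R² = 1 - SS_res/SS_tot = 1 - 0.0087 = 0.9913

0.9913


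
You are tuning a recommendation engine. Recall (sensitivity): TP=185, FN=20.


Recall = TP/(TP+FN)
= 185/(185+20)
= 185/205 = 90.24%

90.24%


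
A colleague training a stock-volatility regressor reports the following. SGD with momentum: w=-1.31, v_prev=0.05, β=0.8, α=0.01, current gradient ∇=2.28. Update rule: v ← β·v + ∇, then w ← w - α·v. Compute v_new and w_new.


v_new = 0.8·0.05 + 2.28 = 0.04 + 2.28 = 2.32
w_new = -1.31 - 0.01·2.32 = -1.31 - 0.0232 = -1.3332

v_new=2.32, w_new=-1.3332


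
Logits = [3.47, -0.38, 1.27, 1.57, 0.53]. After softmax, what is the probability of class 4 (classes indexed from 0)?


Exponentials: e^3.47=32.1367, e^-0.38=0.6839, e^1.27=3.5609, e^1.57=4.8066, e^0.53=1.6989
Sum = 42.887
Softmax = [0.7493, 0.0159, 0.083, 0.1121, 0.0396]
p[4] = 1.6989/42.887 = 0.0396

0.0396


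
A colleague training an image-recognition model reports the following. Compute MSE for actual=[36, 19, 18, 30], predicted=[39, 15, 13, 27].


Squared errors: (36-39)²=9, (19-15)²=16, (18-13)²=25, (30-27)²=9
Sum = 59
MSE = 59/4 = 59/4

59/4


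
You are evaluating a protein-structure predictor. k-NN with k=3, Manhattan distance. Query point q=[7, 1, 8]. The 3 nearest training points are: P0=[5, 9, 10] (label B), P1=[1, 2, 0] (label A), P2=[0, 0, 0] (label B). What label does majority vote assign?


d(q,P0) = 12  (label B)
d(q,P1) = 15  (label A)
d(q,P2) = 16  (label B)
Votes: A=1, B=2
Majority → B

B


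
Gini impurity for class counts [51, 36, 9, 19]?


Probabilities: [51/115, 36/115, 9/115, 19/115] ≈ [0.4435, 0.313, 0.0783, 0.1652]
Σpᵢ² = (2601 + 1296 + 81 + 361)/115² = 4339/13225
Gini = 1 - Σpᵢ² = 1 - 4339/13225 = 0.6719

0.6719


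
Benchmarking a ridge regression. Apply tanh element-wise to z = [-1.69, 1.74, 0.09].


tanh(-1.69) = -0.9341
tanh(1.74) = 0.9402
tanh(0.09) = 0.0898
result = [-0.9341, 0.9402, 0.0898]

[-0.9341, 0.9402, 0.0898]


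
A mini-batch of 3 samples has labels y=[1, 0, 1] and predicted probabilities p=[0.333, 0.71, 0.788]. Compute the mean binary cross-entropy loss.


L[0] = -ln(0.333) = 1.0996
L[1] = -ln(1-0.71) = -ln(0.29) = 1.2379
L[2] = -ln(0.788) = 0.2383
mean = (1.0996 + 1.2379 + 0.2383)/3 = 0.8586

0.8586


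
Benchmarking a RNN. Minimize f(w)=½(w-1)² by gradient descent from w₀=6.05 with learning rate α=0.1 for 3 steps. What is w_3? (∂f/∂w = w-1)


step 1: grad = 6.05-1 = 5.05; w = 6.05 - 0.1·(5.05) = 5.545
step 2: grad = 5.545-1 = 4.545; w = 5.545 - 0.1·(4.545) = 5.0905
step 3: grad = 5.0905-1 = 4.0905; w = 5.0905 - 0.1·(4.0905) = 4.68145

4.68145


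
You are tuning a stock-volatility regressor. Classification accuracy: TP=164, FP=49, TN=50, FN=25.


Accuracy = (TP+TN)/(TP+TN+FP+FN)
= (164+50)/(288)
= 214/288 = 74.31%

74.31%


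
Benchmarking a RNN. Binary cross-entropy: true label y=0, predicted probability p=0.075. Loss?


BCE = -[y·ln(p) + (1-y)·ln(1-p)]
= -0 - 1·ln(1-0.075)
= -ln(0.925) = 0.078

0.078


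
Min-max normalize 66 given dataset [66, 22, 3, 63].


min=3, max=66
(66-3)/(66-3) = 63/63 = 1.0

1.0


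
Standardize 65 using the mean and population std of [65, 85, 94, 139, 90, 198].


μ = 111.8333, σ = 44.48
z = (65 - 111.8333)/44.48 = -1.0529

-1.0529


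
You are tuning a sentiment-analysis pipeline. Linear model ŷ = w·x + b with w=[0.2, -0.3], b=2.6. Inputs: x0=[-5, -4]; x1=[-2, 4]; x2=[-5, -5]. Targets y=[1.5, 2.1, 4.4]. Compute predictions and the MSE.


ŷ0 = (0.2)·(-5) + (-0.3)·(-4) + 2.6 = 2.8
ŷ1 = (0.2)·(-2) + (-0.3)·(4) + 2.6 = 1.0
ŷ2 = (0.2)·(-5) + (-0.3)·(-5) + 2.6 = 3.1
errors² = [1.69, 1.21, 1.69]
MSE = 4.5900/3 = 1.53

1.53


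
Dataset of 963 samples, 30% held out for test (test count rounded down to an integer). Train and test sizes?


Test = ⌊963·30/100⌋ = 288
Train = 963 - 288 = 675

Train: 675, Test: 288


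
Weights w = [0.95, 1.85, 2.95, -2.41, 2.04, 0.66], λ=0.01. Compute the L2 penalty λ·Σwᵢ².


‖w‖₂² = (0.95)² + (1.85)² + (2.95)² + (-2.41)² + (2.04)² + (0.66)²
     = 0.9025 + 3.4225 + 8.7025 + 5.8081 + 4.1616 + 0.4356
     = 23.4328
λ·‖w‖₂² = 0.01·23.4328 = 0.234328

0.234328


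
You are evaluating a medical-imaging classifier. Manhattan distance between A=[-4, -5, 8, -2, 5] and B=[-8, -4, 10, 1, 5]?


d = |-4+ 8| + |-5+ 4| + |8-10| + |-2-1| + |5-5|
  = 4 + 1 + 2 + 3 + 0
  = 10

10


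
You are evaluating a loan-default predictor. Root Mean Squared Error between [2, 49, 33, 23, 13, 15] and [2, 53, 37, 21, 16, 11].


MSE = 61/6 = 10.1667
RMSE = √(61/6) = 3.1885

3.1885


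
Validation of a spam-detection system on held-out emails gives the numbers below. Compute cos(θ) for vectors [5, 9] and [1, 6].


A·B = 5·1 + 9·6 = 59
‖A‖ = √106 = 10.2956, ‖B‖ = √37 = 6.0828
cos = 59/(√106·√37) = 59/√3922 = 0.9421

0.9421


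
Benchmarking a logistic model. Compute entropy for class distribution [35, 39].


Probabilities: [35/74, 39/74] ≈ [0.473, 0.527]
H = -((35/74)·log₂(35/74) + (39/74)·log₂(39/74))
  = 0.9979 bits

0.9979 bits


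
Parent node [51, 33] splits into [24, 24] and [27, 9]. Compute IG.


Parent = [51, 33], H_parent = 0.9666
H_left = 1 (n=48), H_right = 0.8113 (n=36)
H_children = (48/84)·1 + (36/84)·0.8113 = 0.9191
IG = 0.9666 - 0.9191 = 0.0475

0.0475


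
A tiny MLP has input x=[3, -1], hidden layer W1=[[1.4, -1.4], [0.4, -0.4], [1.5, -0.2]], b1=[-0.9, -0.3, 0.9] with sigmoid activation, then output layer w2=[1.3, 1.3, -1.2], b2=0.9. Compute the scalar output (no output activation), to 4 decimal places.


z1[0] = (1.4)·(3) + (-1.4)·(-1) - 0.9 = 4.7
z1[1] = (0.4)·(3) + (-0.4)·(-1) - 0.3 = 1.3
z1[2] = (1.5)·(3) + (-0.2)·(-1) + 0.9 = 5.6
h = sigmoid(z1) = [0.991, 0.7858, 0.9963]
output = (1.3)·(0.991) + (1.3)·(0.7858) + (-1.2)·(0.9963) + 0.9 = 2.0143

2.0143


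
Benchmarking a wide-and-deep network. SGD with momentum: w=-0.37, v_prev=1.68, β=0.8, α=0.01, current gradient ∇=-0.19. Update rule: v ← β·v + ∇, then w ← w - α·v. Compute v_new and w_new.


v_new = 0.8·1.68 - 0.19 = 1.344 - 0.19 = 1.154
w_new = -0.37 - 0.01·1.154 = -0.37 - 0.01154 = -0.38154

v_new=1.154, w_new=-0.38154


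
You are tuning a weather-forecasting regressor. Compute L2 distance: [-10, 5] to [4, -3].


d = √((-10-4)² + (5+ 3)²)
  = √(196 + 64)
  = √260 = 16.1245

16.1245


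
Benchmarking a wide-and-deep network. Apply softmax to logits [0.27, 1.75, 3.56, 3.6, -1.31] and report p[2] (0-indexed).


Exponentials: e^0.27=1.31, e^1.75=5.7546, e^3.56=35.1632, e^3.6=36.5982, e^-1.31=0.2698
Sum = 79.0958
Softmax = [0.0166, 0.0728, 0.4446, 0.4627, 0.0034]
p[2] = 35.1632/79.0958 = 0.4446

0.4446


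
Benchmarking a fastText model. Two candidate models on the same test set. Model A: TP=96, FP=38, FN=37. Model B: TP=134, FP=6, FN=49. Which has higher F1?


Model A: P=96/134=0.7164, R=96/133=0.7218, F1=2PR/(P+R)=2TP/(2TP+FP+FN)=192/267=0.7191
Model B: P=134/140=0.9571, R=134/183=0.7322, F1=2PR/(P+R)=2TP/(2TP+FP+FN)=268/323=0.8297
0.7191 < 0.8297 → Model B

Model B


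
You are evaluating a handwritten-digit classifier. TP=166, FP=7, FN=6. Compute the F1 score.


Precision = 166/173 = 0.9595
Recall = 166/172 = 0.9651
F1 = 2·P·R/(P+R) = 2·TP/(2·TP+FP+FN) = 332/(332+7+6) = 332/345 = 0.9623

0.9623


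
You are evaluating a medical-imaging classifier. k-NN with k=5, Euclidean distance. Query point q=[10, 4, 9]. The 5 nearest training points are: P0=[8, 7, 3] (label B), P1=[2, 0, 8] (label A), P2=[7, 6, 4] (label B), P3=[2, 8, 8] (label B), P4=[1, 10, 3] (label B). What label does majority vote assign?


d(q,P0) = 7.0  (label B)
d(q,P1) = 9.0  (label A)
d(q,P2) = 6.1644  (label B)
d(q,P3) = 9.0  (label B)
d(q,P4) = 12.3693  (label B)
Votes: A=1, B=4
Majority → B

B


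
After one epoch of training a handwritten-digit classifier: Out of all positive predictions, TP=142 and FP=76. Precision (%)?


Precision = TP/(TP+FP)
= 142/(142+76)
= 142/218 = 65.14%

65.14%


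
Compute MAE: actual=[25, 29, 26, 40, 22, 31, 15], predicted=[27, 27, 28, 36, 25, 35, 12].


Absolute errors: |25-27|=2, |29-27|=2, |26-28|=2, |40-36|=4, |22-25|=3, |31-35|=4, |15-12|=3
Sum = 20
MAE = 20/7 = 20/7

20/7


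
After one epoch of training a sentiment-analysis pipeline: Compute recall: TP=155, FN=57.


Recall = TP/(TP+FN)
= 155/(155+57)
= 155/212 = 73.11%

73.11%


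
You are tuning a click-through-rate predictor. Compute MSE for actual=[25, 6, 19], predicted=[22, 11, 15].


Squared errors: (25-22)²=9, (6-11)²=25, (19-15)²=16
Sum = 50
MSE = 50/3 = 50/3

50/3


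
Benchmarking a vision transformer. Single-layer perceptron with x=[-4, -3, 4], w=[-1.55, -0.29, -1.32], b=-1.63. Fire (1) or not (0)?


z = (-4)·(-1.55) + (-3)·(-0.29) + (4)·(-1.32) - 1.63
  = 0.16
step(z) = 1 (z≥0)

1


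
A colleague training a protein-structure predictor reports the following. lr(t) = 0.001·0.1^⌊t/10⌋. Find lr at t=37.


n_drops = ⌊37/10⌋ = 3
lr = 0.001·0.1^3 = 0.001·0.001 = 0.000001

0.000001


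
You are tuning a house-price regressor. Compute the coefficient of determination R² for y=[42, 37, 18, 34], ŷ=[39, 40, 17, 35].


ȳ = 32.75
SS_res = Σ(y-ŷ)² = 20
SS_tot = Σ(y-ȳ)² = 322.75
R² = 1 - SS_res/SS_tot = 1 - 0.062 = 0.938

0.938


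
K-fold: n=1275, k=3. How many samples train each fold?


Fold size = 1275/3 = 425
Training per fold = 1275 - 425 = 850

850


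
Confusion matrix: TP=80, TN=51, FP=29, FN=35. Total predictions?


Total = TP + TN + FP + FN
= 80 + 51 + 29 + 35
= 195
(Predicted positive: 109, predicted negative: 86)

195


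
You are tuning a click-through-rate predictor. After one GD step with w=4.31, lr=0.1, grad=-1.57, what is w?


w_new = w - α·∇
= 4.31 - 0.1·-1.57
= 4.31 + 0.157
= 4.467

4.467


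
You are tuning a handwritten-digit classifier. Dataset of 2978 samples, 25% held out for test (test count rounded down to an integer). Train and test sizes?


Test = ⌊2978·25/100⌋ = 744
Train = 2978 - 744 = 2234

Train: 2234, Test: 744


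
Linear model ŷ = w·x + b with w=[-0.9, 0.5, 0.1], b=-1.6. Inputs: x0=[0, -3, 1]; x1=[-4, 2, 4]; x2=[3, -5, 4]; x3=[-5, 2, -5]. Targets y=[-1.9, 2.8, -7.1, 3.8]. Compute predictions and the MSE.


ŷ0 = (-0.9)·(0) + (0.5)·(-3) + (0.1)·(1) - 1.6 = -3.0
ŷ1 = (-0.9)·(-4) + (0.5)·(2) + (0.1)·(4) - 1.6 = 3.4
ŷ2 = (-0.9)·(3) + (0.5)·(-5) + (0.1)·(4) - 1.6 = -6.4
ŷ3 = (-0.9)·(-5) + (0.5)·(2) + (0.1)·(-5) - 1.6 = 3.4
errors² = [1.21, 0.36, 0.49, 0.16]
MSE = 2.2200/4 = 0.555

0.555


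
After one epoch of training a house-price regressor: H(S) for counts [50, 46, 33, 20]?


Probabilities: [50/149, 46/149, 33/149, 20/149] ≈ [0.3356, 0.3087, 0.2215, 0.1342]
H = -((50/149)·log₂(50/149) + (46/149)·log₂(46/149) + (33/149)·log₂(33/149) + (20/149)·log₂(20/149))
  = 1.9227 bits

1.9227 bits


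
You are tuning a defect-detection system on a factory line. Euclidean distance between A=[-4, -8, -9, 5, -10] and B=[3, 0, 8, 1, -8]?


d = √((-4-3)² + (-8-0)² + (-9-8)² + (5-1)² + (-10+ 8)²)
  = √(49 + 64 + 289 + 16 + 4)
  = √422 = 20.5426

20.5426


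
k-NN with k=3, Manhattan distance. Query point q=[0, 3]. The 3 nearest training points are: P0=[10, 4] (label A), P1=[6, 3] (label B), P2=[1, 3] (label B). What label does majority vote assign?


d(q,P0) = 11  (label A)
d(q,P1) = 6  (label B)
d(q,P2) = 1  (label B)
Votes: A=1, B=2
Majority → B

B


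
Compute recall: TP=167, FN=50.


Recall = TP/(TP+FN)
= 167/(167+50)
= 167/217 = 76.96%

76.96%


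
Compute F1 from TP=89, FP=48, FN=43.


Precision = 89/137 = 0.6496
Recall = 89/132 = 0.6742
F1 = 2·P·R/(P+R) = 2·TP/(2·TP+FP+FN) = 178/(178+48+43) = 178/269 = 0.6617

0.6617


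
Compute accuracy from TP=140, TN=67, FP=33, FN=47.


Accuracy = (TP+TN)/(TP+TN+FP+FN)
= (140+67)/(287)
= 207/287 = 72.13%

72.13%


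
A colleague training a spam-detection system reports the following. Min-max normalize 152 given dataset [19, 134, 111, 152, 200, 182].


min=19, max=200
(152-19)/(200-19) = 133/181 = 0.7348

0.7348


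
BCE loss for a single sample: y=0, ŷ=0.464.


BCE = -[y·ln(p) + (1-y)·ln(1-p)]
= -0 - 1·ln(1-0.464)
= -ln(0.536) = 0.6236

0.6236


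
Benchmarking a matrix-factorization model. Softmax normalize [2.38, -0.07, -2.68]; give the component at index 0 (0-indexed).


Exponentials: e^2.38=10.8049, e^-0.07=0.9324, e^-2.68=0.0686
Sum = 11.8059
Softmax = [0.9152, 0.079, 0.0058]
p[0] = 10.8049/11.8059 = 0.9152

0.9152


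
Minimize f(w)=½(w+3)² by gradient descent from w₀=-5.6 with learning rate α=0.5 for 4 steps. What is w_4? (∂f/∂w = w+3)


step 1: grad = -5.6+3 = -2.6; w = -5.6 - 0.5·(-2.6) = -4.3
step 2: grad = -4.3+3 = -1.3; w = -4.3 - 0.5·(-1.3) = -3.65
step 3: grad = -3.65+3 = -0.65; w = -3.65 - 0.5·(-0.65) = -3.325
step 4: grad = -3.325+3 = -0.325; w = -3.325 - 0.5·(-0.325) = -3.1625

-3.1625


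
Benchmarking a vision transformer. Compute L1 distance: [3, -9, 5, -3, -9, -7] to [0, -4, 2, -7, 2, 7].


d = |3-0| + |-9+ 4| + |5-2| + |-3+ 7| + |-9-2| + |-7-7|
  = 3 + 5 + 3 + 4 + 11 + 14
  = 40

40


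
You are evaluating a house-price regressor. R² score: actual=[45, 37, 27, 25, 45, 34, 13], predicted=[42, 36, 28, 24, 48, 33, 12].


ȳ = 32.2857
SS_res = Σ(y-ŷ)² = 23
SS_tot = Σ(y-ȳ)² = 801.43
R² = 1 - SS_res/SS_tot = 1 - 0.0287 = 0.9713

0.9713


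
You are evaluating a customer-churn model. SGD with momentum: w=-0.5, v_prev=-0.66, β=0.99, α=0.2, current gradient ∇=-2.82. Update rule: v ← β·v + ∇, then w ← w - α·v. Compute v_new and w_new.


v_new = 0.99·-0.66 - 2.82 = -0.6534 - 2.82 = -3.4734
w_new = -0.5 - 0.2·-3.4734 = -0.5 + 0.69468 = 0.19468

v_new=-3.4734, w_new=0.19468


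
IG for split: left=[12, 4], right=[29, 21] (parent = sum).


Parent = [41, 25], H_parent = 0.9572
H_left = 0.8113 (n=16), H_right = 0.9815 (n=50)
H_children = (16/66)·0.8113 + (50/66)·0.9815 = 0.9402
IG = 0.9572 - 0.9402 = 0.017

0.017


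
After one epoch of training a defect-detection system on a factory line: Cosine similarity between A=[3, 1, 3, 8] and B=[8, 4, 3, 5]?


A·B = 3·8 + 1·4 + 3·3 + 8·5 = 77
‖A‖ = √83 = 9.1104, ‖B‖ = √114 = 10.6771
cos = 77/(√83·√114) = 77/√9462 = 0.7916

0.7916


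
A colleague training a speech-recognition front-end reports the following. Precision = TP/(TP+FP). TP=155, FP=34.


Precision = TP/(TP+FP)
= 155/(155+34)
= 155/189 = 82.01%

82.01%


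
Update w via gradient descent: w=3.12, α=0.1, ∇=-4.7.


w_new = w - α·∇
= 3.12 - 0.1·-4.7
= 3.12 + 0.47
= 3.59

3.59


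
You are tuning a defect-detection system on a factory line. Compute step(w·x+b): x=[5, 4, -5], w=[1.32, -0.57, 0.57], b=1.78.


z = (5)·(1.32) + (4)·(-0.57) + (-5)·(0.57) + 1.78
  = 3.25
step(z) = 1 (z≥0)

1


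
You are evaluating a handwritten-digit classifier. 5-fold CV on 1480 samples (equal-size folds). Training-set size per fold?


Fold size = 1480/5 = 296
Training per fold = 1480 - 296 = 1184

1184


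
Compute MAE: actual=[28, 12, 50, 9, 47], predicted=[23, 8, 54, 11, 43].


Absolute errors: |28-23|=5, |12-8|=4, |50-54|=4, |9-11|=2, |47-43|=4
Sum = 19
MAE = 19/5 = 19/5

19/5


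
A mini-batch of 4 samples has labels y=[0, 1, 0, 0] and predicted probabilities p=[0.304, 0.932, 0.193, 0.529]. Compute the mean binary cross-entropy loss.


L[0] = -ln(1-0.304) = -ln(0.696) = 0.3624
L[1] = -ln(0.932) = 0.0704
L[2] = -ln(1-0.193) = -ln(0.807) = 0.2144
L[3] = -ln(1-0.529) = -ln(0.471) = 0.7529
mean = (0.3624 + 0.0704 + 0.2144 + 0.7529)/4 = 0.35

0.35


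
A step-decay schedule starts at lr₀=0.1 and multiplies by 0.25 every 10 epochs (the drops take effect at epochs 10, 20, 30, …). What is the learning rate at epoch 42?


n_drops = ⌊42/10⌋ = 4
lr = 0.1·0.25^4 = 0.1·0.00390625 = 0.000390625

0.000390625


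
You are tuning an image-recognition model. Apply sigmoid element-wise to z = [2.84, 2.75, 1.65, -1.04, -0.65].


σ(2.84) = 1/(1+e^-2.84) = 0.9448
σ(2.75) = 1/(1+e^-2.75) = 0.9399
σ(1.65) = 1/(1+e^-1.65) = 0.8389
σ(-1.04) = 1/(1+e^1.04) = 0.2611
σ(-0.65) = 1/(1+e^0.65) = 0.343
result = [0.9448, 0.9399, 0.8389, 0.2611, 0.343]

[0.9448, 0.9399, 0.8389, 0.2611, 0.343]


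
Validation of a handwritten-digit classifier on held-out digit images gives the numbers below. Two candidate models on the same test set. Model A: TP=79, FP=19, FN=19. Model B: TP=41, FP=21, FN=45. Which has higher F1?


Model A: P=79/98=0.8061, R=79/98=0.8061, F1=2PR/(P+R)=2TP/(2TP+FP+FN)=158/196=0.8061
Model B: P=41/62=0.6613, R=41/86=0.4767, F1=2PR/(P+R)=2TP/(2TP+FP+FN)=82/148=0.5541
0.8061 > 0.5541 → Model A

Model A


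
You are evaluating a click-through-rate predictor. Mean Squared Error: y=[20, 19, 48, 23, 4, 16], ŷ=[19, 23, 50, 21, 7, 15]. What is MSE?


Squared errors: (20-19)²=1, (19-23)²=16, (48-50)²=4, (23-21)²=4, (4-7)²=9, (16-15)²=1
Sum = 35
MSE = 35/6 = 35/6

35/6


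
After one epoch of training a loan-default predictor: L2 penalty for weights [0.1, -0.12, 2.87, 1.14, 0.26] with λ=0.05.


‖w‖₂² = (0.1)² + (-0.12)² + (2.87)² + (1.14)² + (0.26)²
     = 0.01 + 0.0144 + 8.2369 + 1.2996 + 0.0676
     = 9.6285
λ·‖w‖₂² = 0.05·9.6285 = 0.481425

0.481425


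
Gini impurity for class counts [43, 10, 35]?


Probabilities: [43/88, 10/88, 35/88] ≈ [0.4886, 0.1136, 0.3977]
Σpᵢ² = (1849 + 100 + 1225)/88² = 3174/7744
Gini = 1 - Σpᵢ² = 1 - 3174/7744 = 0.5901

0.5901


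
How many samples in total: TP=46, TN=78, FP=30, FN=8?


Total = TP + TN + FP + FN
= 46 + 78 + 30 + 8
= 162
(Predicted positive: 76, predicted negative: 86)

162


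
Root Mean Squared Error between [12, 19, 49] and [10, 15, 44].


MSE = 45/3 = 15
RMSE = √(45/3) = 3.873

3.873


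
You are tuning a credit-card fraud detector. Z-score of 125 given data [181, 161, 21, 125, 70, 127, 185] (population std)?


μ = 124.2857, σ = 55.8997
z = (125 - 124.2857)/55.8997 = 0.0128

0.0128


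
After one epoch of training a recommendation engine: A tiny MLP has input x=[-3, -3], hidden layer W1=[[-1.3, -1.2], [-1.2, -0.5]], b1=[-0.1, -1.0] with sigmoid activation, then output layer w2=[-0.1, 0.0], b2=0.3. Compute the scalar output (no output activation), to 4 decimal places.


z1[0] = (-1.3)·(-3) + (-1.2)·(-3) - 0.1 = 7.4
z1[1] = (-1.2)·(-3) + (-0.5)·(-3) - 1.0 = 4.1
h = sigmoid(z1) = [0.9994, 0.9837]
output = (-0.1)·(0.9994) + (0.0)·(0.9837) + 0.3 = 0.2001

0.2001


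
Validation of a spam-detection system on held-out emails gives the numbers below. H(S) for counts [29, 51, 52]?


Probabilities: [29/132, 51/132, 52/132] ≈ [0.2197, 0.3864, 0.3939]
H = -((29/132)·log₂(29/132) + (51/132)·log₂(51/132) + (52/132)·log₂(52/132))
  = 1.5399 bits

1.5399 bits


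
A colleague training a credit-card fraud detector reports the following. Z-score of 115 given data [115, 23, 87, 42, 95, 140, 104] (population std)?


μ = 86.5714, σ = 37.9204
z = (115 - 86.5714)/37.9204 = 0.7497

0.7497


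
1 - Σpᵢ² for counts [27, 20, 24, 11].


Probabilities: [27/82, 20/82, 24/82, 11/82] ≈ [0.3293, 0.2439, 0.2927, 0.1341]
Σpᵢ² = (729 + 400 + 576 + 121)/82² = 1826/6724
Gini = 1 - Σpᵢ² = 1 - 1826/6724 = 0.7284

0.7284


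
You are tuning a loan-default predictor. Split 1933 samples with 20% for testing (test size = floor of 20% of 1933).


Test = ⌊1933·20/100⌋ = 386
Train = 1933 - 386 = 1547

Train: 1547, Test: 386


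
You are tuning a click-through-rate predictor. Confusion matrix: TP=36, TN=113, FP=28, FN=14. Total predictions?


Total = TP + TN + FP + FN
= 36 + 113 + 28 + 14
= 191
(Predicted positive: 64, predicted negative: 127)

191


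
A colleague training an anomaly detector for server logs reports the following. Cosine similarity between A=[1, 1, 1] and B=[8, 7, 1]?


A·B = 1·8 + 1·7 + 1·1 = 16
‖A‖ = √3 = 1.7321, ‖B‖ = √114 = 10.6771
cos = 16/(√3·√114) = 16/√342 = 0.8652

0.8652


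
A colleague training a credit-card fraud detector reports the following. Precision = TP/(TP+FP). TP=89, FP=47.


Precision = TP/(TP+FP)
= 89/(89+47)
= 89/136 = 65.44%

65.44%


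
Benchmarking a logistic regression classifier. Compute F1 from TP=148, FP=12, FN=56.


Precision = 148/160 = 0.925
Recall = 148/204 = 0.7255
F1 = 2·P·R/(P+R) = 2·TP/(2·TP+FP+FN) = 296/(296+12+56) = 296/364 = 0.8132

0.8132


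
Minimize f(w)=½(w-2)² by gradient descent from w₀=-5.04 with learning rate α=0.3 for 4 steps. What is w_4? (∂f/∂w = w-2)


step 1: grad = -5.04-2 = -7.04; w = -5.04 - 0.3·(-7.04) = -2.928
step 2: grad = -2.928-2 = -4.928; w = -2.928 - 0.3·(-4.928) = -1.4496
step 3: grad = -1.4496-2 = -3.4496; w = -1.4496 - 0.3·(-3.4496) = -0.41472
step 4: grad = -0.41472-2 = -2.41472; w = -0.41472 - 0.3·(-2.41472) = 0.309696

0.309696


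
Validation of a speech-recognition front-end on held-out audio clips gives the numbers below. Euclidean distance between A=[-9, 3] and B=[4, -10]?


d = √((-9-4)² + (3+ 10)²)
  = √(169 + 169)
  = √338 = 18.3848

18.3848


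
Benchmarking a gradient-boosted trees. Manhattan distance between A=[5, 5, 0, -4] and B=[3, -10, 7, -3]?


d = |5-3| + |5+ 10| + |0-7| + |-4+ 3|
  = 2 + 15 + 7 + 1
  = 25

25


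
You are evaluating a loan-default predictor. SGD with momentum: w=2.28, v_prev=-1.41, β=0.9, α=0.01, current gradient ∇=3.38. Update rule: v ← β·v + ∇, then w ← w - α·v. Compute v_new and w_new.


v_new = 0.9·-1.41 + 3.38 = -1.269 + 3.38 = 2.111
w_new = 2.28 - 0.01·2.111 = 2.28 - 0.02111 = 2.25889

v_new=2.111, w_new=2.25889


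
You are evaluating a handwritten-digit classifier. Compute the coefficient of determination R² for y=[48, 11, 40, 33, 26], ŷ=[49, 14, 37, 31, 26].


ȳ = 31.6
SS_res = Σ(y-ŷ)² = 23
SS_tot = Σ(y-ȳ)² = 797.2
R² = 1 - SS_res/SS_tot = 1 - 0.0289 = 0.9711

0.9711


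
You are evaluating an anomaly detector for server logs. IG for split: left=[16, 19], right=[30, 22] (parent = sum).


Parent = [46, 41], H_parent = 0.9976
H_left = 0.9947 (n=35), H_right = 0.9829 (n=52)
H_children = (35/87)·0.9947 + (52/87)·0.9829 = 0.9876
IG = 0.9976 - 0.9876 = 0.01

0.01


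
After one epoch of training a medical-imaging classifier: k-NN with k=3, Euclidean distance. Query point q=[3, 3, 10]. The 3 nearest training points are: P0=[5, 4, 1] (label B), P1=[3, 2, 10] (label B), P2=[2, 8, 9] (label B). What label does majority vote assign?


d(q,P0) = 9.2736  (label B)
d(q,P1) = 1.0  (label B)
d(q,P2) = 5.1962  (label B)
Votes: A=0, B=3
Majority → B

B


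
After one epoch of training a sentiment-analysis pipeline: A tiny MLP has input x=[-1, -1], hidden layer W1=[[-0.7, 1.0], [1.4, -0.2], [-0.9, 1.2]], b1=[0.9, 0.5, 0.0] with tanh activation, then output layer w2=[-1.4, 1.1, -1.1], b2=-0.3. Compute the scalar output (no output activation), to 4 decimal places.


z1[0] = (-0.7)·(-1) + (1.0)·(-1) + 0.9 = 0.6
z1[1] = (1.4)·(-1) + (-0.2)·(-1) + 0.5 = -0.7
z1[2] = (-0.9)·(-1) + (1.2)·(-1) + 0.0 = -0.3
h = tanh(z1) = [0.537, -0.6044, -0.2913]
output = (-1.4)·(0.537) + (1.1)·(-0.6044) + (-1.1)·(-0.2913) - 0.3 = -1.3962

-1.3962


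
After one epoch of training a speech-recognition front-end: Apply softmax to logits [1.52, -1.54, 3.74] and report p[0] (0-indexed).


Exponentials: e^1.52=4.5722, e^-1.54=0.2144, e^3.74=42.098
Sum = 46.8846
Softmax = [0.0975, 0.0046, 0.8979]
p[0] = 4.5722/46.8846 = 0.0975

0.0975


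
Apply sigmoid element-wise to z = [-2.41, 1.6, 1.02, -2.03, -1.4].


σ(-2.41) = 1/(1+e^2.41) = 0.0824
σ(1.6) = 1/(1+e^-1.6) = 0.832
σ(1.02) = 1/(1+e^-1.02) = 0.735
σ(-2.03) = 1/(1+e^2.03) = 0.1161
σ(-1.4) = 1/(1+e^1.4) = 0.1978
result = [0.0824, 0.832, 0.735, 0.1161, 0.1978]

[0.0824, 0.832, 0.735, 0.1161, 0.1978]
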